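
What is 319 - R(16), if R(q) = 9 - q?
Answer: 326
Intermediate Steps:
319 - R(16) = 319 - (9 - 1*16) = 319 - (9 - 16) = 319 - 1*(-7) = 319 + 7 = 326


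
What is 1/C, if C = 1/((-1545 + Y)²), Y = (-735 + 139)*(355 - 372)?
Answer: 73736569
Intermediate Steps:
Y = 10132 (Y = -596*(-17) = 10132)
C = 1/73736569 (C = 1/((-1545 + 10132)²) = 1/(8587²) = 1/73736569 ≈ 1.3562e-8)
1/C = 1/(1/73736569) = 73736569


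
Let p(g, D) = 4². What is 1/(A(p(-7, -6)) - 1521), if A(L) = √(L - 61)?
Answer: -169/257054 - I*√5/771162 ≈ -0.00065745 - 2.8996e-6*I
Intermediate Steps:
p(g, D) = 16
A(L) = √(-61 + L)
1/(A(p(-7, -6)) - 1521) = 1/(√(-61 + 16) - 1521) = 1/(√(-45) - 1521) = 1/(3*I*√5 - 1521) = 1/(-1521 + 3*I*√5)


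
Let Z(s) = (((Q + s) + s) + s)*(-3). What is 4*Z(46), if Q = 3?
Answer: -1692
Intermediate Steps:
Z(s) = -9 - 9*s (Z(s) = (((3 + s) + s) + s)*(-3) = ((3 + 2*s) + s)*(-3) = (3 + 3*s)*(-3) = -9 - 9*s)
4*Z(46) = 4*(-9 - 9*46) = 4*(-9 - 414) = 4*(-423) = -1692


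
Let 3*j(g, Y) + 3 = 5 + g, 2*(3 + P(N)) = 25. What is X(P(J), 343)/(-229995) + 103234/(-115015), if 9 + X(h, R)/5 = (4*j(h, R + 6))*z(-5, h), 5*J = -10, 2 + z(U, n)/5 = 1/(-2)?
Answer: -14176743268/15871724955 ≈ -0.89321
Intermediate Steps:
z(U, n) = -25/2 (z(U, n) = -10 + 5/(-2) = -10 + 5*(-½) = -10 - 5/2 = -25/2)
J = -2 (J = (⅕)*(-10) = -2)
P(N) = 19/2 (P(N) = -3 + (½)*25 = -3 + 25/2 = 19/2)
j(g, Y) = ⅔ + g/3 (j(g, Y) = -1 + (5 + g)/3 = -1 + (5/3 + g/3) = ⅔ + g/3)
X(h, R) = -635/3 - 250*h/3 (X(h, R) = -45 + 5*((4*(⅔ + h/3))*(-25/2)) = -45 + 5*((8/3 + 4*h/3)*(-25/2)) = -45 + 5*(-100/3 - 50*h/3) = -45 + (-500/3 - 250*h/3) = -635/3 - 250*h/3)
X(P(J), 343)/(-229995) + 103234/(-115015) = (-635/3 - 250/3*19/2)/(-229995) + 103234/(-115015) = (-635/3 - 2375/3)*(-1/229995) + 103234*(-1/115015) = -3010/3*(-1/229995) - 103234/115015 = 602/137997 - 103234/115015 = -14176743268/15871724955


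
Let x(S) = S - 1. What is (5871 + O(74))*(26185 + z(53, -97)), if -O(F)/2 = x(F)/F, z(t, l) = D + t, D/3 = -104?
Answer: 5629934604/37 ≈ 1.5216e+8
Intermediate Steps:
x(S) = -1 + S
D = -312 (D = 3*(-104) = -312)
z(t, l) = -312 + t
O(F) = -2*(-1 + F)/F
(5871 + O(74))*(26185 + z(53, -97)) = (5871 + (-2 + 2/74))*(26185 + (-312 + 53)) = (5871 + (-2 + 2*(1/74)))*(26185 - 259) = (5871 + (-2 + 1/37))*25926 = (5871 - 73/37)*25926 = (217154/37)*25926 = 5629934604/37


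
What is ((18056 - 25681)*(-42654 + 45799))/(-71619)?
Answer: 23980625/71619 ≈ 334.84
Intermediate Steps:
((18056 - 25681)*(-42654 + 45799))/(-71619) = -7625*3145*(-1/71619) = -23980625*(-1/71619) = 23980625/71619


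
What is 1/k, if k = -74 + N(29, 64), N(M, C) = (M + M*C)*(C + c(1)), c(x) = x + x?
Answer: 1/124336 ≈ 8.0427e-6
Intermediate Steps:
c(x) = 2*x
N(M, C) = (2 + C)*(M + C*M) (N(M, C) = (M + M*C)*(C + 2*1) = (M + C*M)*(C + 2) = (M + C*M)*(2 + C) = (2 + C)*(M + C*M))
k = 124336 (k = -74 + 29*(2 + 64² + 3*64) = -74 + 29*(2 + 4096 + 192) = -74 + 29*4290 = -74 + 124410 = 124336)
1/k = 1/124336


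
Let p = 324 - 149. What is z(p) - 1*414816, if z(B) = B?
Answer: -414641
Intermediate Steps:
p = 175
z(p) - 1*414816 = 175 - 1*414816 = 175 - 414816 = -414641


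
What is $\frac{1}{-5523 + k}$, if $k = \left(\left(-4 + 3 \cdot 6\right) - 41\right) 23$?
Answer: $- \frac{1}{6144} \approx -0.00016276$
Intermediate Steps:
$k = -621$ ($k = \left(\left(-4 + 18\right) - 41\right) 23 = \left(14 - 41\right) 23 = \left(-27\right) 23 = -621$)
$\frac{1}{-5523 + k} = \frac{1}{-5523 - 621} = \frac{1}{-6144} = - \frac{1}{6144}$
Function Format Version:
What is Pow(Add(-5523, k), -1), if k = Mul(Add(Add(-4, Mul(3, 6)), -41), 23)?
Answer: Rational(-1, 6144) ≈ -0.00016276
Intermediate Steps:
k = -621 (k = Mul(Add(Add(-4, 18), -41), 23) = Mul(Add(14, -41), 23) = Mul(-27, 23) = -621)
Pow(Add(-5523, k), -1) = Pow(Add(-5523, -621), -1) = Pow(-6144, -1) = Rational(-1, 6144)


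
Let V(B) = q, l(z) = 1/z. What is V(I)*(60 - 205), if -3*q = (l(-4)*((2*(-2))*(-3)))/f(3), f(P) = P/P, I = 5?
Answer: -145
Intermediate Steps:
l(z) = 1/z
f(P) = 1
q = 1 (q = -((2*(-2))*(-3))/(-4)/(3*1) = -(-(-1)*(-3))/3 = -(-1/4*12)/3 = -(-1) = -1/3*(-3) = 1)
V(B) = 1
V(I)*(60 - 205) = 1*(60 - 205) = 1*(-145) = -145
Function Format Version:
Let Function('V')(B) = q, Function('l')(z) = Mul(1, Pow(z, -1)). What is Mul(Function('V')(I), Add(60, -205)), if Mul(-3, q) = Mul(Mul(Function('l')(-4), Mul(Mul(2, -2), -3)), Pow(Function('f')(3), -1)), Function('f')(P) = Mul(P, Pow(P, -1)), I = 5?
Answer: -145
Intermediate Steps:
Function('l')(z) = Pow(z, -1)
Function('f')(P) = 1
q = 1 (q = Mul(Rational(-1, 3), Mul(Mul(Pow(-4, -1), Mul(Mul(2, -2), -3)), Pow(1, -1))) = Mul(Rational(-1, 3), Mul(Mul(Rational(-1, 4), Mul(-4, -3)), 1)) = Mul(Rational(-1, 3), Mul(Mul(Rational(-1, 4), 12), 1)) = Mul(Rational(-1, 3), Mul(-3, 1)) = Mul(Rational(-1, 3), -3) = 1)
Function('V')(B) = 1
Mul(Function('V')(I), Add(60, -205)) = Mul(1, Add(60, -205)) = Mul(1, -145) = -145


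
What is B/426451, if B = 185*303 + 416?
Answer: 56471/426451 ≈ 0.13242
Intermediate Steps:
B = 56471 (B = 56055 + 416 = 56471)
B/426451 = 56471/426451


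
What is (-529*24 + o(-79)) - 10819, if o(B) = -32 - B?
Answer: -23468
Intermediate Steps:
(-529*24 + o(-79)) - 10819 = (-529*24 + (-32 - 1*(-79))) - 10819 = (-12696 + (-32 + 79)) - 10819 = (-12696 + 47) - 10819 = -12649 - 10819 = -23468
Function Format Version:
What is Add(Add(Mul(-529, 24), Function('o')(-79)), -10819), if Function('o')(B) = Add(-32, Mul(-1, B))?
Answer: -23468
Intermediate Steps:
Add(Add(Mul(-529, 24), Function('o')(-79)), -10819) = Add(Add(Mul(-529, 24), Add(-32, Mul(-1, -79))), -10819) = Add(Add(-12696, Add(-32, 79)), -10819) = Add(Add(-12696, 47), -10819) = Add(-12649, -10819) = -23468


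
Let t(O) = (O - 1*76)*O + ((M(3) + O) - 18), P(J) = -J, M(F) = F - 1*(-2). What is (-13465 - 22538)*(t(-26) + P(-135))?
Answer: -98936244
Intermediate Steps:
M(F) = 2 + F (M(F) = F + 2 = 2 + F)
t(O) = -13 + O + O*(-76 + O) (t(O) = (O - 1*76)*O + (((2 + 3) + O) - 18) = (O - 76)*O + ((5 + O) - 18) = (-76 + O)*O + (-13 + O) = O*(-76 + O) + (-13 + O) = -13 + O + O*(-76 + O))
(-13465 - 22538)*(t(-26) + P(-135)) = (-13465 - 22538)*((-13 + (-26)² - 75*(-26)) - 1*(-135)) = -36003*((-13 + 676 + 1950) + 135) = -36003*(2613 + 135) = -36003*2748 = -98936244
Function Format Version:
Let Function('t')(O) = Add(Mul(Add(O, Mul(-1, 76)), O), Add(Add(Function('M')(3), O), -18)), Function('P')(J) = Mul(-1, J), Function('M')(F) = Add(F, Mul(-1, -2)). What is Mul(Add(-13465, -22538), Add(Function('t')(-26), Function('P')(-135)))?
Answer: -98936244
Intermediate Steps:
Function('M')(F) = Add(2, F) (Function('M')(F) = Add(F, 2) = Add(2, F))
Function('t')(O) = Add(-13, O, Mul(O, Add(-76, O))) (Function('t')(O) = Add(Mul(Add(O, Mul(-1, 76)), O), Add(Add(Add(2, 3), O), -18)) = Add(Mul(Add(O, -76), O), Add(Add(5, O), -18)) = Add(Mul(Add(-76, O), O), Add(-13, O)) = Add(Mul(O, Add(-76, O)), Add(-13, O)) = Add(-13, O, Mul(O, Add(-76, O))))
Mul(Add(-13465, -22538), Add(Function('t')(-26), Function('P')(-135))) = Mul(Add(-13465, -22538), Add(Add(-13, Pow(-26, 2), Mul(-75, -26)), Mul(-1, -135))) = Mul(-36003, Add(Add(-13, 676, 1950), 135)) = Mul(-36003, Add(2613, 135)) = Mul(-36003, 2748) = -98936244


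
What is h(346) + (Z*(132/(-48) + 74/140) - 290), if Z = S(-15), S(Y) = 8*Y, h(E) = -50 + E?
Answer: 1908/7 ≈ 272.57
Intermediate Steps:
Z = -120 (Z = 8*(-15) = -120)
h(346) + (Z*(132/(-48) + 74/140) - 290) = (-50 + 346) + (-120*(132/(-48) + 74/140) - 290) = 296 + (-120*(132*(-1/48) + 74*(1/140)) - 290) = 296 + (-120*(-11/4 + 37/70) - 290) = 296 + (-120*(-311/140) - 290) = 296 + (1866/7 - 290) = 296 - 164/7 = 1908/7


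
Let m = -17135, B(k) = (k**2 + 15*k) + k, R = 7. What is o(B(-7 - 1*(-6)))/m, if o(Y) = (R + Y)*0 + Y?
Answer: 3/3427 ≈ 0.00087540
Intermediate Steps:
B(k) = k**2 + 16*k
o(Y) = Y (o(Y) = (7 + Y)*0 + Y = 0 + Y = Y)
o(B(-7 - 1*(-6)))/m = ((-7 - 1*(-6))*(16 + (-7 - 1*(-6))))/(-17135) = ((-7 + 6)*(16 + (-7 + 6)))*(-1/17135) = -(16 - 1)*(-1/17135) = -1*15*(-1/17135) = -15*(-1/17135) = 3/3427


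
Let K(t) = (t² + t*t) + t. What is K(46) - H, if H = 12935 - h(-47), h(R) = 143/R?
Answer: -407022/47 ≈ -8660.0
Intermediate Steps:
K(t) = t + 2*t² (K(t) = (t² + t²) + t = 2*t² + t = t + 2*t²)
H = 608088/47 (H = 12935 - 143/(-47) = 12935 - 143*(-1)/47 = 12935 - 1*(-143/47) = 12935 + 143/47 = 608088/47 ≈ 12938.)
K(46) - H = 46*(1 + 2*46) - 1*608088/47 = 46*(1 + 92) - 608088/47 = 46*93 - 608088/47 = 4278 - 608088/47 = -407022/47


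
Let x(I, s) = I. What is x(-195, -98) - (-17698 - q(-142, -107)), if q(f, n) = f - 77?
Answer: 17284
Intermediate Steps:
q(f, n) = -77 + f
x(-195, -98) - (-17698 - q(-142, -107)) = -195 - (-17698 - (-77 - 142)) = -195 - (-17698 - 1*(-219)) = -195 - (-17698 + 219) = -195 - 1*(-17479) = -195 + 17479 = 17284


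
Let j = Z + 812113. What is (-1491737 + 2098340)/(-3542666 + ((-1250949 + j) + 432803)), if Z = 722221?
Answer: -606603/2826478 ≈ -0.21461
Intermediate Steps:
j = 1534334 (j = 722221 + 812113 = 1534334)
(-1491737 + 2098340)/(-3542666 + ((-1250949 + j) + 432803)) = (-1491737 + 2098340)/(-3542666 + ((-1250949 + 1534334) + 432803)) = 606603/(-3542666 + (283385 + 432803)) = 606603/(-3542666 + 716188) = 606603/(-2826478) = 606603*(-1/2826478) = -606603/2826478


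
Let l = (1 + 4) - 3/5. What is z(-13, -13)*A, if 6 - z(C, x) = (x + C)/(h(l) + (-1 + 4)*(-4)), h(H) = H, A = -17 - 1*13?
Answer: -1470/19 ≈ -77.368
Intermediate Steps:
A = -30 (A = -17 - 13 = -30)
l = 22/5 (l = 5 - 3*1/5 = 5 - 3/5 = 22/5 ≈ 4.4000)
z(C, x) = 6 + 5*C/38 + 5*x/38 (z(C, x) = 6 - (x + C)/(22/5 + (-1 + 4)*(-4)) = 6 - (C + x)/(22/5 + 3*(-4)) = 6 - (C + x)/(22/5 - 12) = 6 - (C + x)/(-38/5) = 6 - (C + x)*(-5)/38 = 6 - (-5*C/38 - 5*x/38) = 6 + (5*C/38 + 5*x/38) = 6 + 5*C/38 + 5*x/38)
z(-13, -13)*A = (6 + (5/38)*(-13) + (5/38)*(-13))*(-30) = (6 - 65/38 - 65/38)*(-30) = (49/19)*(-30) = -1470/19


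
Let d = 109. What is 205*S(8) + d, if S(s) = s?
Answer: 1749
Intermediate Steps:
205*S(8) + d = 205*8 + 109 = 1640 + 109 = 1749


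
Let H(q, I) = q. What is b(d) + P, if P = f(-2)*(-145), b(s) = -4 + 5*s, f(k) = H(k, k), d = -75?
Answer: -89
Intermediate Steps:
f(k) = k
P = 290 (P = -2*(-145) = 290)
b(d) + P = (-4 + 5*(-75)) + 290 = (-4 - 375) + 290 = -379 + 290 = -89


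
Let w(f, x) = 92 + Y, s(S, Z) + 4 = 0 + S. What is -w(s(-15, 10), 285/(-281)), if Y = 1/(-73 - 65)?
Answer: -12695/138 ≈ -91.993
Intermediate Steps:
Y = -1/138 (Y = 1/(-138) = -1/138 ≈ -0.0072464)
s(S, Z) = -4 + S (s(S, Z) = -4 + (0 + S) = -4 + S)
w(f, x) = 12695/138 (w(f, x) = 92 - 1/138 = 12695/138)
-w(s(-15, 10), 285/(-281)) = -1*12695/138 = -12695/138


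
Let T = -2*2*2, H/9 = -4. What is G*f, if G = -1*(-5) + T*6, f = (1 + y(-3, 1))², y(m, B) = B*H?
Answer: -52675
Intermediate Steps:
H = -36 (H = 9*(-4) = -36)
y(m, B) = -36*B (y(m, B) = B*(-36) = -36*B)
T = -8 (T = -4*2 = -8)
f = 1225 (f = (1 - 36*1)² = (1 - 36)² = (-35)² = 1225)
G = -43 (G = -1*(-5) - 8*6 = 5 - 48 = -43)
G*f = -43*1225 = -52675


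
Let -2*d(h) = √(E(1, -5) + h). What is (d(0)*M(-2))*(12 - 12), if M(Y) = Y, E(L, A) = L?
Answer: 0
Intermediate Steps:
d(h) = -√(1 + h)/2
(d(0)*M(-2))*(12 - 12) = (-√(1 + 0)/2*(-2))*(12 - 12) = (-√1/2*(-2))*0 = (-½*1*(-2))*0 = -½*(-2)*0 = 1*0 = 0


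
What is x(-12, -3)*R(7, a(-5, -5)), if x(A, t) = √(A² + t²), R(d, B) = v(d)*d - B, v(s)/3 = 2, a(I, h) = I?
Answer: 141*√17 ≈ 581.36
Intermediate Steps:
v(s) = 6 (v(s) = 3*2 = 6)
R(d, B) = -B + 6*d (R(d, B) = 6*d - B = -B + 6*d)
x(-12, -3)*R(7, a(-5, -5)) = √((-12)² + (-3)²)*(-1*(-5) + 6*7) = √(144 + 9)*(5 + 42) = √153*47 = (3*√17)*47 = 141*√17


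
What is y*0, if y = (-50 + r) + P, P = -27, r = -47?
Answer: 0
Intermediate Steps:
y = -124 (y = (-50 - 47) - 27 = -97 - 27 = -124)
y*0 = -124*0 = 0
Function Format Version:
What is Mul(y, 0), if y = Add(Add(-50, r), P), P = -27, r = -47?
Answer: 0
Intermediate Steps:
y = -124 (y = Add(Add(-50, -47), -27) = Add(-97, -27) = -124)
Mul(y, 0) = Mul(-124, 0) = 0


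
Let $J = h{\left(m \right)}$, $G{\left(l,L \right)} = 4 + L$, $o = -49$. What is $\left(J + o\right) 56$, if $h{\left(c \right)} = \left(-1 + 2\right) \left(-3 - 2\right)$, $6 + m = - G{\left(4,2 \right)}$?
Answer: $-3024$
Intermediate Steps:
$m = -12$ ($m = -6 - \left(4 + 2\right) = -6 - 6 = -12$)
$h{\left(c \right)} = -5$ ($h{\left(c \right)} = 1 \left(-5\right) = -5$)
$J = -5$
$\left(J + o\right) 56 = \left(-5 - 49\right) 56 = \left(-54\right) 56 = -3024$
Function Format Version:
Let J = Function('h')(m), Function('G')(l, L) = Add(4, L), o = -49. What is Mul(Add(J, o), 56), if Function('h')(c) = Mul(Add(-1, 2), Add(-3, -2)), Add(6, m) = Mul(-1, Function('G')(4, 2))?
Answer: -3024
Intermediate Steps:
m = -12 (m = Add(-6, Mul(-1, Add(4, 2))) = Add(-6, Mul(-1, 6)) = Add(-6, -6) = -12)
Function('h')(c) = -5 (Function('h')(c) = Mul(1, -5) = -5)
J = -5
Mul(Add(J, o), 56) = Mul(Add(-5, -49), 56) = Mul(-54, 56) = -3024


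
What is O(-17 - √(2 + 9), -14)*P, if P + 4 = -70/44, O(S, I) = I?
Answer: 861/11 ≈ 78.273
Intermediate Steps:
P = -123/22 (P = -4 - 70/44 = -4 - 70*1/44 = -4 - 35/22 = -123/22 ≈ -5.5909)
O(-17 - √(2 + 9), -14)*P = -14*(-123/22) = 861/11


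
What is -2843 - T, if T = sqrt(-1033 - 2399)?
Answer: -2843 - 2*I*sqrt(858) ≈ -2843.0 - 58.583*I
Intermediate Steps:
T = 2*I*sqrt(858) (T = sqrt(-3432) = 2*I*sqrt(858) ≈ 58.583*I)
-2843 - T = -2843 - 2*I*sqrt(858)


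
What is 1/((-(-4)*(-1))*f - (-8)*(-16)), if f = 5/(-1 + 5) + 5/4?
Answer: -1/138 ≈ -0.0072464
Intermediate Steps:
f = 5/2 (f = 5/4 + 5*(1/4) = 5*(1/4) + 5/4 = 5/4 + 5/4 = 5/2 ≈ 2.5000)
1/((-(-4)*(-1))*f - (-8)*(-16)) = 1/(-(-4)*(-1)*(5/2) - (-8)*(-16)) = 1/(-4*1*(5/2) - 2*64) = 1/(-4*5/2 - 128) = 1/(-10 - 128) = 1/(-138) = -1/138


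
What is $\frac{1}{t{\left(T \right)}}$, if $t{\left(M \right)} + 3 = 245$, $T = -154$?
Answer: $\frac{1}{242} \approx 0.0041322$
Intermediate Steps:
$t{\left(M \right)} = 242$ ($t{\left(M \right)} = -3 + 245 = 242$)
$\frac{1}{t{\left(T \right)}} = \frac{1}{242}$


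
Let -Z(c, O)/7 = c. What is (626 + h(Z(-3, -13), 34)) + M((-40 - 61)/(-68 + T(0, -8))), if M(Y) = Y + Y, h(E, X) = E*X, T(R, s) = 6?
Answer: 41641/31 ≈ 1343.3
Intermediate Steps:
Z(c, O) = -7*c
M(Y) = 2*Y
(626 + h(Z(-3, -13), 34)) + M((-40 - 61)/(-68 + T(0, -8))) = (626 - 7*(-3)*34) + 2*((-40 - 61)/(-68 + 6)) = (626 + 21*34) + 2*(-101/(-62)) = (626 + 714) + 2*(-101*(-1/62)) = 1340 + 2*(101/62) = 1340 + 101/31 = 41641/31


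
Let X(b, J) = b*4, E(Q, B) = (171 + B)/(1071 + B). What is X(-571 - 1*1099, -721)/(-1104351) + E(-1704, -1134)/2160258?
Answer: 33710609879/5566593859302 ≈ 0.0060559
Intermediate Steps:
E(Q, B) = (171 + B)/(1071 + B)
X(b, J) = 4*b
X(-571 - 1*1099, -721)/(-1104351) + E(-1704, -1134)/2160258 = (4*(-571 - 1*1099))/(-1104351) + ((171 - 1134)/(1071 - 1134))/2160258 = (4*(-571 - 1099))*(-1/1104351) + (-963/(-63))*(1/2160258) = (4*(-1670))*(-1/1104351) - 1/63*(-963)*(1/2160258) = -6680*(-1/1104351) + (107/7)*(1/2160258) = 6680/1104351 + 107/15121806 = 33710609879/5566593859302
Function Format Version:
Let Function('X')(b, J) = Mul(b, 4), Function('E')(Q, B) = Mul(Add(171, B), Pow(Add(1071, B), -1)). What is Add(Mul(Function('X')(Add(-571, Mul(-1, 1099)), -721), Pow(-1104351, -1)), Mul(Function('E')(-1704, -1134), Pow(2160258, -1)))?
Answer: Rational(33710609879, 5566593859302) ≈ 0.0060559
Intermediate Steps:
Function('E')(Q, B) = Mul(Pow(Add(1071, B), -1), Add(171, B))
Function('X')(b, J) = Mul(4, b)
Add(Mul(Function('X')(Add(-571, Mul(-1, 1099)), -721), Pow(-1104351, -1)), Mul(Function('E')(-1704, -1134), Pow(2160258, -1))) = Add(Mul(Mul(4, Add(-571, Mul(-1, 1099))), Pow(-1104351, -1)), Mul(Mul(Pow(Add(1071, -1134), -1), Add(171, -1134)), Pow(2160258, -1))) = Add(Mul(Mul(4, Add(-571, -1099)), Rational(-1, 1104351)), Mul(Mul(Pow(-63, -1), -963), Rational(1, 2160258))) = Add(Mul(Mul(4, -1670), Rational(-1, 1104351)), Mul(Mul(Rational(-1, 63), -963), Rational(1, 2160258))) = Add(Mul(-6680, Rational(-1, 1104351)), Mul(Rational(107, 7), Rational(1, 2160258))) = Add(Rational(6680, 1104351), Rational(107, 15121806)) = Rational(33710609879, 5566593859302)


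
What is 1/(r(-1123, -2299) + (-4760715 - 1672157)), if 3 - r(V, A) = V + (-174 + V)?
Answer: -1/6430449 ≈ -1.5551e-7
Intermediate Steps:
r(V, A) = 177 - 2*V (r(V, A) = 3 - (V + (-174 + V)) = 3 - (-174 + 2*V) = 3 + (174 - 2*V) = 177 - 2*V)
1/(r(-1123, -2299) + (-4760715 - 1672157)) = 1/((177 - 2*(-1123)) + (-4760715 - 1672157)) = 1/((177 + 2246) - 6432872) = 1/(2423 - 6432872) = 1/(-6430449) = -1/6430449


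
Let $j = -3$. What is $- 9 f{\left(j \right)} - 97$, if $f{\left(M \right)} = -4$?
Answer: $-61$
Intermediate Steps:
$- 9 f{\left(j \right)} - 97 = \left(-9\right) \left(-4\right) - 97 = 36 - 97 = -61$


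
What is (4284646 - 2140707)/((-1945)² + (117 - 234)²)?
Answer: 2143939/3796714 ≈ 0.56468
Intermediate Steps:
(4284646 - 2140707)/((-1945)² + (117 - 234)²) = 2143939/(3783025 + (-117)²) = 2143939/(3783025 + 13689) = 2143939/3796714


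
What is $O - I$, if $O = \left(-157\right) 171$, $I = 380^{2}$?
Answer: $-171247$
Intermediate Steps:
$I = 144400$
$O = -26847$
$O - I = -26847 - 144400 = -171247$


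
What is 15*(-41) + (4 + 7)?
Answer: -604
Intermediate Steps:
15*(-41) + (4 + 7) = -615 + 11 = -604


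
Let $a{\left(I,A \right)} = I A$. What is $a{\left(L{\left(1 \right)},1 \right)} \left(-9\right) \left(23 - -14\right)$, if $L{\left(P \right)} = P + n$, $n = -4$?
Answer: $999$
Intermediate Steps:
$L{\left(P \right)} = -4 + P$ ($L{\left(P \right)} = P - 4 = -4 + P$)
$a{\left(I,A \right)} = A I$
$a{\left(L{\left(1 \right)},1 \right)} \left(-9\right) \left(23 - -14\right) = 1 \left(-4 + 1\right) \left(-9\right) \left(23 - -14\right) = 1 \left(-3\right) \left(-9\right) \left(23 + 14\right) = \left(-3\right) \left(-9\right) 37 = 27 \cdot 37 = 999$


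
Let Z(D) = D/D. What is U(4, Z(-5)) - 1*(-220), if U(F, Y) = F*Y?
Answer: 224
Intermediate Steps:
Z(D) = 1
U(4, Z(-5)) - 1*(-220) = 4*1 - 1*(-220) = 4 + 220 = 224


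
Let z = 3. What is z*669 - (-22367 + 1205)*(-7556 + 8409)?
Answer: 18053193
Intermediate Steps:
z*669 - (-22367 + 1205)*(-7556 + 8409) = 3*669 - (-22367 + 1205)*(-7556 + 8409) = 2007 - (-21162)*853 = 2007 - 1*(-18051186) = 2007 + 18051186 = 18053193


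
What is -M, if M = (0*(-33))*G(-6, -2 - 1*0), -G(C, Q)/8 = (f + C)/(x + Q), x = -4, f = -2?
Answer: 0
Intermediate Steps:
G(C, Q) = -8*(-2 + C)/(-4 + Q)
M = 0 (M = (0*(-33))*(8*(2 - 1*(-6))/(-4 + (-2 - 1*0))) = 0*(8*(2 + 6)/(-4 + (-2 + 0))) = 0*(8*8/(-4 - 2)) = 0*(8*8/(-6)) = 0*(8*(-⅙)*8) = 0*(-32/3) = 0)
-M = -1*0 = 0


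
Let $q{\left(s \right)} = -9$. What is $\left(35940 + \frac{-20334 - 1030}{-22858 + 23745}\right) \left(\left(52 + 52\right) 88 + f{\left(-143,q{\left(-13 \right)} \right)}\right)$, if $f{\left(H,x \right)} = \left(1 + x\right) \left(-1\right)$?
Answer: $\frac{291813930560}{887} \approx 3.2899 \cdot 10^{8}$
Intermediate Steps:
$f{\left(H,x \right)} = -1 - x$
$\left(35940 + \frac{-20334 - 1030}{-22858 + 23745}\right) \left(\left(52 + 52\right) 88 + f{\left(-143,q{\left(-13 \right)} \right)}\right) = \left(35940 + \frac{-20334 - 1030}{-22858 + 23745}\right) \left(\left(52 + 52\right) 88 - -8\right) = \left(35940 - \frac{21364}{887}\right) \left(104 \cdot 88 + \left(-1 + 9\right)\right) = \left(35940 - \frac{21364}{887}\right) \left(9152 + 8\right) = \left(35940 - \frac{21364}{887}\right) 9160 = \frac{31857416}{887} \cdot 9160 = \frac{291813930560}{887}$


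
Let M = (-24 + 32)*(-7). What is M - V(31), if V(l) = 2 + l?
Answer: -89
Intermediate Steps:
M = -56 (M = 8*(-7) = -56)
M - V(31) = -56 - (2 + 31) = -56 - 1*33 = -56 - 33 = -89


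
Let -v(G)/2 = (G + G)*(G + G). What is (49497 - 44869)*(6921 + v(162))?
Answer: -939627468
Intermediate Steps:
v(G) = -8*G² (v(G) = -2*(G + G)*(G + G) = -2*2*G*2*G = -8*G²)
(49497 - 44869)*(6921 + v(162)) = (49497 - 44869)*(6921 - 8*162²) = 4628*(6921 - 8*26244) = 4628*(6921 - 209952) = 4628*(-203031) = -939627468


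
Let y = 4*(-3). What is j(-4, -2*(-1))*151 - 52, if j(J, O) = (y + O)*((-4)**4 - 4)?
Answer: -380572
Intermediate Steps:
y = -12
j(J, O) = -3024 + 252*O (j(J, O) = (-12 + O)*((-4)**4 - 4) = (-12 + O)*(256 - 4) = (-12 + O)*252 = -3024 + 252*O)
j(-4, -2*(-1))*151 - 52 = (-3024 + 252*(-2*(-1)))*151 - 52 = (-3024 + 252*2)*151 - 52 = (-3024 + 504)*151 - 52 = -2520*151 - 52 = -380520 - 52 = -380572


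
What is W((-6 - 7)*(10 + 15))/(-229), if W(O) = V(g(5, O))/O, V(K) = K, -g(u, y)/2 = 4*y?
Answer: 8/229 ≈ 0.034935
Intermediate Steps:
g(u, y) = -8*y
W(O) = -8 (W(O) = (-8*O)/O = -8)
W((-6 - 7)*(10 + 15))/(-229) = -8/(-229) = -8*(-1/229) = 8/229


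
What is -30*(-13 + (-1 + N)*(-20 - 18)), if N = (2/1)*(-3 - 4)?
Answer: -16710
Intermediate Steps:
N = -14 (N = (2*1)*(-7) = 2*(-7) = -14)
-30*(-13 + (-1 + N)*(-20 - 18)) = -30*(-13 + (-1 - 14)*(-20 - 18)) = -30*(-13 - 15*(-38)) = -30*(-13 + 570) = -30*557 = -16710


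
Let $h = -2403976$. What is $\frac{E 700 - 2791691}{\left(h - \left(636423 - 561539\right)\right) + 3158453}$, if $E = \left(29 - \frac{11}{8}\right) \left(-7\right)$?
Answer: $- \frac{1951369}{453062} \approx -4.3071$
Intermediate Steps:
$E = - \frac{1547}{8}$ ($E = \left(29 - \frac{11}{8}\right) \left(-7\right) = \frac{221}{8} \left(-7\right) = - \frac{1547}{8} \approx -193.38$)
$\frac{E 700 - 2791691}{\left(h - \left(636423 - 561539\right)\right) + 3158453} = \frac{\left(- \frac{1547}{8}\right) 700 - 2791691}{\left(-2403976 - \left(636423 - 561539\right)\right) + 3158453} = \frac{- \frac{270725}{2} - 2791691}{\left(-2403976 - \left(636423 - 561539\right)\right) + 3158453} = - \frac{5854107}{2 \left(\left(-2403976 - 74884\right) + 3158453\right)} = - \frac{5854107}{2 \left(-2478860 + 3158453\right)} = - \frac{5854107}{2 \cdot 679593} = \left(- \frac{5854107}{2}\right) \frac{1}{679593} = - \frac{1951369}{453062}$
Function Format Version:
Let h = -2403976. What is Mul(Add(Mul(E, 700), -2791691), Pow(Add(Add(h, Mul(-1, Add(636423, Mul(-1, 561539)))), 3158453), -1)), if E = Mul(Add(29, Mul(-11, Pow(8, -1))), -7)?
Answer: Rational(-1951369, 453062) ≈ -4.3071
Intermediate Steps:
E = Rational(-1547, 8) (E = Mul(Add(29, Mul(-11, Rational(1, 8))), -7) = Mul(Add(29, Rational(-11, 8)), -7) = Mul(Rational(221, 8), -7) = Rational(-1547, 8) ≈ -193.38)
Mul(Add(Mul(E, 700), -2791691), Pow(Add(Add(h, Mul(-1, Add(636423, Mul(-1, 561539)))), 3158453), -1)) = Mul(Add(Mul(Rational(-1547, 8), 700), -2791691), Pow(Add(Add(-2403976, Mul(-1, Add(636423, Mul(-1, 561539)))), 3158453), -1)) = Mul(Add(Rational(-270725, 2), -2791691), Pow(Add(Add(-2403976, Mul(-1, Add(636423, -561539))), 3158453), -1)) = Mul(Rational(-5854107, 2), Pow(Add(Add(-2403976, Mul(-1, 74884)), 3158453), -1)) = Mul(Rational(-5854107, 2), Pow(Add(Add(-2403976, -74884), 3158453), -1)) = Mul(Rational(-5854107, 2), Pow(Add(-2478860, 3158453), -1)) = Mul(Rational(-5854107, 2), Pow(679593, -1)) = Mul(Rational(-5854107, 2), Rational(1, 679593)) = Rational(-1951369, 453062)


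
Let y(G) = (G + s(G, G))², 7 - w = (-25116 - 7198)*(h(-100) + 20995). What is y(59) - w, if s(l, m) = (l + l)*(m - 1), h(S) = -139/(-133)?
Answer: -83898368370/133 ≈ -6.3081e+8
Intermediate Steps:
h(S) = 139/133 (h(S) = -139*(-1/133) = 139/133)
s(l, m) = 2*l*(-1 + m) (s(l, m) = (2*l)*(-1 + m) = 2*l*(-1 + m))
w = 90236005767/133 (w = 7 - (-25116 - 7198)*(139/133 + 20995) = 7 - (-32314)*2792474/133 = 7 - 1*(-90236004836/133) = 7 + 90236004836/133 = 90236005767/133 ≈ 6.7847e+8)
y(G) = (G + 2*G*(-1 + G))²
y(59) - w = 59²*(-1 + 2*59)² - 1*90236005767/133 = 3481*(-1 + 118)² - 90236005767/133 = 3481*117² - 90236005767/133 = 3481*13689 - 90236005767/133 = 47651409 - 90236005767/133 = -83898368370/133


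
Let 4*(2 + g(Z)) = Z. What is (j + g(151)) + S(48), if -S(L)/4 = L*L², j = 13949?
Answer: -1713533/4 ≈ -4.2838e+5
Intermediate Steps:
g(Z) = -2 + Z/4
S(L) = -4*L³ (S(L) = -4*L*L² = -4*L³)
(j + g(151)) + S(48) = (13949 + (-2 + (¼)*151)) - 4*48³ = (13949 + (-2 + 151/4)) - 4*110592 = (13949 + 143/4) - 442368 = 55939/4 - 442368 = -1713533/4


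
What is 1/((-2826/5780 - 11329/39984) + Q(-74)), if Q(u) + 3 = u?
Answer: -3398640/264319933 ≈ -0.012858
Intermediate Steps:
Q(u) = -3 + u
1/((-2826/5780 - 11329/39984) + Q(-74)) = 1/((-2826/5780 - 11329/39984) + (-3 - 74)) = 1/((-2826*1/5780 - 11329*1/39984) - 77) = 1/((-1413/2890 - 11329/39984) - 77) = 1/(-2624653/3398640 - 77) = 1/(-264319933/3398640) = -3398640/264319933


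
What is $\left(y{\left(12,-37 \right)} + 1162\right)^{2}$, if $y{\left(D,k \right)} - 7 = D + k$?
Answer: $1308736$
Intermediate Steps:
$y{\left(D,k \right)} = 7 + D + k$ ($y{\left(D,k \right)} = 7 + \left(D + k\right) = 7 + D + k$)
$\left(y{\left(12,-37 \right)} + 1162\right)^{2} = \left(\left(7 + 12 - 37\right) + 1162\right)^{2} = \left(-18 + 1162\right)^{2} = 1144^{2} = 1308736$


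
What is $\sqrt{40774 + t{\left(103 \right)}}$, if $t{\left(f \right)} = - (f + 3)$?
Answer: $2 \sqrt{10167} \approx 201.66$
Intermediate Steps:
$t{\left(f \right)} = -3 - f$ ($t{\left(f \right)} = - (3 + f) = -3 - f$)
$\sqrt{40774 + t{\left(103 \right)}} = \sqrt{40774 - 106} = \sqrt{40668} = 2 \sqrt{10167}$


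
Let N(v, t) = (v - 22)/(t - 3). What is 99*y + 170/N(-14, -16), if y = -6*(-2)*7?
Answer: 151303/18 ≈ 8405.7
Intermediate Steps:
y = 84 (y = 12*7 = 84)
N(v, t) = (-22 + v)/(-3 + t)
99*y + 170/N(-14, -16) = 99*84 + 170/(((-22 - 14)/(-3 - 16))) = 8316 + 170/((-36/(-19))) = 8316 + 170/((-1/19*(-36))) = 8316 + 170/(36/19) = 8316 + 170*(19/36) = 8316 + 1615/18 = 151303/18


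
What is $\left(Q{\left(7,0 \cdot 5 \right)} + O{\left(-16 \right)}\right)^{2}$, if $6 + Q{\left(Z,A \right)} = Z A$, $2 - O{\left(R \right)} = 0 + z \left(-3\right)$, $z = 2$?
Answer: $4$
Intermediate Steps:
$O{\left(R \right)} = 8$ ($O{\left(R \right)} = 2 - \left(0 + 2 \left(-3\right)\right) = 2 - \left(0 - 6\right) = 2 - -6 = 2 + 6 = 8$)
$Q{\left(Z,A \right)} = -6 + A Z$ ($Q{\left(Z,A \right)} = -6 + Z A = -6 + A Z$)
$\left(Q{\left(7,0 \cdot 5 \right)} + O{\left(-16 \right)}\right)^{2} = \left(\left(-6 + 0 \cdot 5 \cdot 7\right) + 8\right)^{2} = \left(\left(-6 + 0 \cdot 7\right) + 8\right)^{2} = \left(\left(-6 + 0\right) + 8\right)^{2} = \left(-6 + 8\right)^{2} = 2^{2} = 4$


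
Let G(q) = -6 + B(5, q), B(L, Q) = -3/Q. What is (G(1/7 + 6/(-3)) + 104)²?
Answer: 1677025/169 ≈ 9923.2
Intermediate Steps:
G(q) = -6 - 3/q
(G(1/7 + 6/(-3)) + 104)² = ((-6 - 3/(1/7 + 6/(-3))) + 104)² = ((-6 - 3/(1*(⅐) + 6*(-⅓))) + 104)² = ((-6 - 3/(⅐ - 2)) + 104)² = ((-6 - 3/(-13/7)) + 104)² = ((-6 - 3*(-7/13)) + 104)² = ((-6 + 21/13) + 104)² = (-57/13 + 104)² = (1295/13)² = 1677025/169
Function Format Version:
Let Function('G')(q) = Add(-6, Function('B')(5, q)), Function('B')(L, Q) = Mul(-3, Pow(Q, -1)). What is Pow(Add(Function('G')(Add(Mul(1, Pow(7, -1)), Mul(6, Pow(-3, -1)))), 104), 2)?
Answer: Rational(1677025, 169) ≈ 9923.2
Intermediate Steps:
Function('G')(q) = Add(-6, Mul(-3, Pow(q, -1)))
Pow(Add(Function('G')(Add(Mul(1, Pow(7, -1)), Mul(6, Pow(-3, -1)))), 104), 2) = Pow(Add(Add(-6, Mul(-3, Pow(Add(Mul(1, Pow(7, -1)), Mul(6, Pow(-3, -1))), -1))), 104), 2) = Pow(Add(Add(-6, Mul(-3, Pow(Add(Mul(1, Rational(1, 7)), Mul(6, Rational(-1, 3))), -1))), 104), 2) = Pow(Add(Add(-6, Mul(-3, Pow(Add(Rational(1, 7), -2), -1))), 104), 2) = Pow(Add(Add(-6, Mul(-3, Pow(Rational(-13, 7), -1))), 104), 2) = Pow(Add(Add(-6, Mul(-3, Rational(-7, 13))), 104), 2) = Pow(Add(Add(-6, Rational(21, 13)), 104), 2) = Pow(Add(Rational(-57, 13), 104), 2) = Pow(Rational(1295, 13), 2) = Rational(1677025, 169)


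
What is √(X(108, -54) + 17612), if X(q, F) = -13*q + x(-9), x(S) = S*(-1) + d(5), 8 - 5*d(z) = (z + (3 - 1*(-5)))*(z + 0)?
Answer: 2*√101285/5 ≈ 127.30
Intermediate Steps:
d(z) = 8/5 - z*(8 + z)/5 (d(z) = 8/5 - (z + (3 - 1*(-5)))*(z + 0)/5 = 8/5 - (z + (3 + 5))*z/5 = 8/5 - (z + 8)*z/5 = 8/5 - (8 + z)*z/5 = 8/5 - z*(8 + z)/5)
x(S) = -57/5 - S (x(S) = S*(-1) + (8/5 - 8/5*5 - ⅕*5²) = -S + (8/5 - 8 - ⅕*25) = -S + (8/5 - 8 - 5) = -S - 57/5 = -57/5 - S)
X(q, F) = -12/5 - 13*q (X(q, F) = -13*q + (-57/5 - 1*(-9)) = -13*q + (-57/5 + 9) = -13*q - 12/5 = -12/5 - 13*q)
√(X(108, -54) + 17612) = √((-12/5 - 13*108) + 17612) = √((-12/5 - 1404) + 17612) = √(-7032/5 + 17612) = √(81028/5) = 2*√101285/5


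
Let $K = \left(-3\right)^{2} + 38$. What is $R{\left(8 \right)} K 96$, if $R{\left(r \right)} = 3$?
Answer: $13536$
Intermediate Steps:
$K = 47$ ($K = 9 + 38 = 47$)
$R{\left(8 \right)} K 96 = 3 \cdot 47 \cdot 96 = 141 \cdot 96 = 13536$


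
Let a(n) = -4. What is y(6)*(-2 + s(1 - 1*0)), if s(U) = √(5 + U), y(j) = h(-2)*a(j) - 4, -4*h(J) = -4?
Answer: 16 - 8*√6 ≈ -3.5959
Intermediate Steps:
h(J) = 1 (h(J) = -¼*(-4) = 1)
y(j) = -8 (y(j) = 1*(-4) - 4 = -4 - 4 = -8)
y(6)*(-2 + s(1 - 1*0)) = -8*(-2 + √(5 + (1 - 1*0))) = -8*(-2 + √(5 + (1 + 0))) = -8*(-2 + √(5 + 1)) = -8*(-2 + √6) = 16 - 8*√6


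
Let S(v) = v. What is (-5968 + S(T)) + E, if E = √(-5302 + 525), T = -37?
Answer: -6005 + I*√4777 ≈ -6005.0 + 69.116*I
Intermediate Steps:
E = I*√4777 (E = √(-4777) = I*√4777 ≈ 69.116*I)
(-5968 + S(T)) + E = (-5968 - 37) + I*√4777 = -6005 + I*√4777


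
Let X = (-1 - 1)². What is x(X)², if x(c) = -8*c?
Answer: 1024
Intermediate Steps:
X = 4 (X = (-2)² = 4)
x(X)² = (-8*4)² = (-32)² = 1024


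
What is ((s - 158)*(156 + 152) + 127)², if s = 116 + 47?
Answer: 2778889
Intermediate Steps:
s = 163
((s - 158)*(156 + 152) + 127)² = ((163 - 158)*(156 + 152) + 127)² = (5*308 + 127)² = (1540 + 127)² = 1667² = 2778889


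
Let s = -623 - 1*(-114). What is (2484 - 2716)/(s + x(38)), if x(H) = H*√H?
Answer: 118088/204209 + 8816*√38/204209 ≈ 0.84440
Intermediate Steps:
s = -509 (s = -623 + 114 = -509)
x(H) = H^(3/2)
(2484 - 2716)/(s + x(38)) = (2484 - 2716)/(-509 + 38^(3/2)) = -232/(-509 + 38*√38)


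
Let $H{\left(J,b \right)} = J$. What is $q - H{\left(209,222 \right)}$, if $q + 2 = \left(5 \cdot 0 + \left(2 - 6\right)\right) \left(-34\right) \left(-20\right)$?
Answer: $-2931$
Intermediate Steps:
$q = -2722$ ($q = -2 + \left(5 \cdot 0 + \left(2 - 6\right)\right) \left(-34\right) \left(-20\right) = -2 + \left(0 + \left(2 - 6\right)\right) \left(-34\right) \left(-20\right) = -2 + \left(0 - 4\right) \left(-34\right) \left(-20\right) = -2 + \left(-4\right) \left(-34\right) \left(-20\right) = -2 + 136 \left(-20\right) = -2 - 2720 = -2722$)
$q - H{\left(209,222 \right)} = -2722 - 209 = -2931$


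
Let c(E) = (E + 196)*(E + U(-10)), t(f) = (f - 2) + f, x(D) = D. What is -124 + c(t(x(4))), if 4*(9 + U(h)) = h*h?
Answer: 4320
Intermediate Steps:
t(f) = -2 + 2*f (t(f) = (-2 + f) + f = -2 + 2*f)
U(h) = -9 + h²/4 (U(h) = -9 + (h*h)/4 = -9 + h²/4)
c(E) = (16 + E)*(196 + E) (c(E) = (E + 196)*(E + (-9 + (¼)*(-10)²)) = (196 + E)*(E + (-9 + (¼)*100)) = (196 + E)*(E + (-9 + 25)) = (196 + E)*(E + 16) = (196 + E)*(16 + E) = (16 + E)*(196 + E))
-124 + c(t(x(4))) = -124 + (3136 + (-2 + 2*4)² + 212*(-2 + 2*4)) = -124 + (3136 + (-2 + 8)² + 212*(-2 + 8)) = -124 + (3136 + 6² + 212*6) = -124 + (3136 + 36 + 1272) = -124 + 4444 = 4320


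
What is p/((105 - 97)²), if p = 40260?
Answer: 10065/16 ≈ 629.06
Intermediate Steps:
p/((105 - 97)²) = 40260/((105 - 97)²) = 40260/(8²) = 40260/64 = 40260*(1/64) = 10065/16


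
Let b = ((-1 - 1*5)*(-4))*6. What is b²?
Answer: 20736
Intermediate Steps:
b = 144 (b = ((-1 - 5)*(-4))*6 = -6*(-4)*6 = 24*6 = 144)
b² = 144² = 20736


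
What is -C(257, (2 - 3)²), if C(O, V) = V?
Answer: -1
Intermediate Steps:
-C(257, (2 - 3)²) = -(2 - 3)² = -1*(-1)² = -1*1 = -1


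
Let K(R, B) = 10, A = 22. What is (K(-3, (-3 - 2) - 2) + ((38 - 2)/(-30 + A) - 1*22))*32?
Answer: -528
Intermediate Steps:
(K(-3, (-3 - 2) - 2) + ((38 - 2)/(-30 + A) - 1*22))*32 = (10 + ((38 - 2)/(-30 + 22) - 1*22))*32 = (10 + (36/(-8) - 22))*32 = (10 + (36*(-1/8) - 22))*32 = (10 + (-9/2 - 22))*32 = (10 - 53/2)*32 = -33/2*32 = -528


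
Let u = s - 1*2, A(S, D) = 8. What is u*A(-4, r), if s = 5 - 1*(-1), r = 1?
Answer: 32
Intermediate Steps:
s = 6 (s = 5 + 1 = 6)
u = 4 (u = 6 - 1*2 = 6 - 2 = 4)
u*A(-4, r) = 4*8 = 32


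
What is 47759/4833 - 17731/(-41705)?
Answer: 2077483018/201560265 ≈ 10.307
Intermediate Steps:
47759/4833 - 17731/(-41705) = 47759*(1/4833) - 17731*(-1/41705) = 47759/4833 + 17731/41705 = 2077483018/201560265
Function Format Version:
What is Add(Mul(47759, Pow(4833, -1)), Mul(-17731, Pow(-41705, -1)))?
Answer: Rational(2077483018, 201560265) ≈ 10.307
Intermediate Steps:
Add(Mul(47759, Pow(4833, -1)), Mul(-17731, Pow(-41705, -1))) = Add(Mul(47759, Rational(1, 4833)), Mul(-17731, Rational(-1, 41705))) = Add(Rational(47759, 4833), Rational(17731, 41705)) = Rational(2077483018, 201560265)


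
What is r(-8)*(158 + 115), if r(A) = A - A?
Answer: 0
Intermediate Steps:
r(A) = 0
r(-8)*(158 + 115) = 0*(158 + 115) = 0*273 = 0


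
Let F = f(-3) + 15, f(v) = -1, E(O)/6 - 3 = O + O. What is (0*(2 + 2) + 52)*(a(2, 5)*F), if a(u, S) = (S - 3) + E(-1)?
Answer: 5824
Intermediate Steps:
E(O) = 18 + 12*O (E(O) = 18 + 6*(O + O) = 18 + 6*(2*O) = 18 + 12*O)
a(u, S) = 3 + S (a(u, S) = (S - 3) + (18 + 12*(-1)) = (-3 + S) + (18 - 12) = (-3 + S) + 6 = 3 + S)
F = 14 (F = -1 + 15 = 14)
(0*(2 + 2) + 52)*(a(2, 5)*F) = (0*(2 + 2) + 52)*((3 + 5)*14) = (0*4 + 52)*(8*14) = (0 + 52)*112 = 52*112 = 5824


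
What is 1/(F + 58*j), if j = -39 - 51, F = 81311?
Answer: 1/76091 ≈ 1.3142e-5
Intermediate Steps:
j = -90
1/(F + 58*j) = 1/(81311 + 58*(-90)) = 1/(81311 - 5220) = 1/76091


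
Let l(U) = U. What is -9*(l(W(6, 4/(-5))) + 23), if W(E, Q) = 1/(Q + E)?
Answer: -5427/26 ≈ -208.73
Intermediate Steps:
W(E, Q) = 1/(E + Q)
-9*(l(W(6, 4/(-5))) + 23) = -9*(1/(6 + 4/(-5)) + 23) = -9*(1/(6 + 4*(-⅕)) + 23) = -9*(1/(6 - ⅘) + 23) = -9*(1/(26/5) + 23) = -9*(5/26 + 23) = -9*603/26 = -5427/26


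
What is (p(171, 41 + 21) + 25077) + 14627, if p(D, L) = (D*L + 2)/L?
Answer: 1236126/31 ≈ 39875.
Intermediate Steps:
p(D, L) = (2 + D*L)/L
(p(171, 41 + 21) + 25077) + 14627 = ((171 + 2/(41 + 21)) + 25077) + 14627 = ((171 + 2/62) + 25077) + 14627 = ((171 + 2*(1/62)) + 25077) + 14627 = ((171 + 1/31) + 25077) + 14627 = (5302/31 + 25077) + 14627 = 782689/31 + 14627 = 1236126/31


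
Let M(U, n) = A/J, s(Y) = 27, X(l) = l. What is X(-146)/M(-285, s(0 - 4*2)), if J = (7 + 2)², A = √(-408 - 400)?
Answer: 5913*I*√202/202 ≈ 416.04*I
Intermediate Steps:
A = 2*I*√202 (A = √(-808) = 2*I*√202 ≈ 28.425*I)
J = 81 (J = 9² = 81)
M(U, n) = 2*I*√202/81 (M(U, n) = (2*I*√202)/81 = (2*I*√202)*(1/81) = 2*I*√202/81)
X(-146)/M(-285, s(0 - 4*2)) = -146*(-81*I*√202/404) = -(-5913)*I*√202/202 = 5913*I*√202/202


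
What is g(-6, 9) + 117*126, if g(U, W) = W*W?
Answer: 14823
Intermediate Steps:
g(U, W) = W**2
g(-6, 9) + 117*126 = 9**2 + 117*126 = 81 + 14742 = 14823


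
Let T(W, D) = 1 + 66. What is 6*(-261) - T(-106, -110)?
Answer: -1633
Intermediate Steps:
T(W, D) = 67
6*(-261) - T(-106, -110) = 6*(-261) - 1*67 = -1566 - 67 = -1633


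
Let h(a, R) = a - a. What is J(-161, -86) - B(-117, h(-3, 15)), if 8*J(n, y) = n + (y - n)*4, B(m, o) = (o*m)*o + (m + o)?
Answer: 1075/8 ≈ 134.38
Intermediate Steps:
h(a, R) = 0
B(m, o) = m + o + m*o² (B(m, o) = (m*o)*o + (m + o) = m*o² + (m + o) = m + o + m*o²)
J(n, y) = y/2 - 3*n/8 (J(n, y) = (n + (y - n)*4)/8 = (n + (-4*n + 4*y))/8 = (-3*n + 4*y)/8 = y/2 - 3*n/8)
J(-161, -86) - B(-117, h(-3, 15)) = ((½)*(-86) - 3/8*(-161)) - (-117 + 0 - 117*0²) = (-43 + 483/8) - (-117 + 0 - 117*0) = 139/8 - (-117 + 0 + 0) = 139/8 - 1*(-117) = 139/8 + 117 = 1075/8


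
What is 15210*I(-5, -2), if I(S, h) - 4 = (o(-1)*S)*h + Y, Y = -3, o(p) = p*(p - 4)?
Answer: 775710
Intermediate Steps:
o(p) = p*(-4 + p)
I(S, h) = 1 + 5*S*h (I(S, h) = 4 + (((-(-4 - 1))*S)*h - 3) = 4 + (((-1*(-5))*S)*h - 3) = 4 + ((5*S)*h - 3) = 4 + (5*S*h - 3) = 4 + (-3 + 5*S*h) = 1 + 5*S*h)
15210*I(-5, -2) = 15210*(1 + 5*(-5)*(-2)) = 15210*(1 + 50) = 15210*51 = 775710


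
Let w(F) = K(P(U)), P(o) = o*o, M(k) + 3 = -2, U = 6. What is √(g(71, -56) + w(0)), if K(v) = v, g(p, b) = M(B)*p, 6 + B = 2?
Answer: I*√319 ≈ 17.861*I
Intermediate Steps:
B = -4 (B = -6 + 2 = -4)
M(k) = -5 (M(k) = -3 - 2 = -5)
g(p, b) = -5*p
P(o) = o²
w(F) = 36 (w(F) = 6² = 36)
√(g(71, -56) + w(0)) = √(-5*71 + 36) = √(-355 + 36) = √(-319) = I*√319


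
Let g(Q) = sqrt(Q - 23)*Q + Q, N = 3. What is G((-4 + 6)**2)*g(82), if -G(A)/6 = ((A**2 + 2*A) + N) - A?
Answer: -11316 - 11316*sqrt(59) ≈ -98236.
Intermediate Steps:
G(A) = -18 - 6*A - 6*A**2 (G(A) = -6*(((A**2 + 2*A) + 3) - A) = -6*((3 + A**2 + 2*A) - A) = -6*(3 + A + A**2) = -18 - 6*A - 6*A**2)
g(Q) = Q + Q*sqrt(-23 + Q) (g(Q) = sqrt(-23 + Q)*Q + Q = Q*sqrt(-23 + Q) + Q = Q + Q*sqrt(-23 + Q))
G((-4 + 6)**2)*g(82) = (-18 - 6*(-4 + 6)**2 - 6*(-4 + 6)**4)*(82*(1 + sqrt(-23 + 82))) = (-18 - 6*2**2 - 6*(2**2)**2)*(82*(1 + sqrt(59))) = (-18 - 6*4 - 6*4**2)*(82 + 82*sqrt(59)) = (-18 - 24 - 6*16)*(82 + 82*sqrt(59)) = (-18 - 24 - 96)*(82 + 82*sqrt(59)) = -138*(82 + 82*sqrt(59)) = -11316 - 11316*sqrt(59)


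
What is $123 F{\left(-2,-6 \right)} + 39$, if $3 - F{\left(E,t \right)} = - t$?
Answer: $-330$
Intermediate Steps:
$F{\left(E,t \right)} = 3 + t$ ($F{\left(E,t \right)} = 3 - - t = 3 + t$)
$123 F{\left(-2,-6 \right)} + 39 = 123 \left(3 - 6\right) + 39 = 123 \left(-3\right) + 39 = -369 + 39 = -330$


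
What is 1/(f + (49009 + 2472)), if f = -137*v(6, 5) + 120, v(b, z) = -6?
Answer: 1/52423 ≈ 1.9076e-5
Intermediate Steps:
f = 942 (f = -137*(-6) + 120 = 822 + 120 = 942)
1/(f + (49009 + 2472)) = 1/(942 + (49009 + 2472)) = 1/(942 + 51481) = 1/52423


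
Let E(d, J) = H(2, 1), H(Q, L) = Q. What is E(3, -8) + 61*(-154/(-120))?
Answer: 4817/60 ≈ 80.283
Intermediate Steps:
E(d, J) = 2
E(3, -8) + 61*(-154/(-120)) = 2 + 61*(-154/(-120)) = 2 + 61*(-154*(-1/120)) = 2 + 61*(77/60) = 2 + 4697/60 = 4817/60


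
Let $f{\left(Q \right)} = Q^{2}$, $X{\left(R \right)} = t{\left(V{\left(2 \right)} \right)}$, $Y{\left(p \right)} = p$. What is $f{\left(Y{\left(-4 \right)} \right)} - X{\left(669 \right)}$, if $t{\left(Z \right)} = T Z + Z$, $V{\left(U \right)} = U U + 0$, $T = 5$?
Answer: $-8$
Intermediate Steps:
$V{\left(U \right)} = U^{2}$ ($V{\left(U \right)} = U^{2} + 0 = U^{2}$)
$t{\left(Z \right)} = 6 Z$ ($t{\left(Z \right)} = 5 Z + Z = 6 Z$)
$X{\left(R \right)} = 24$ ($X{\left(R \right)} = 6 \cdot 2^{2} = 6 \cdot 4 = 24$)
$f{\left(Y{\left(-4 \right)} \right)} - X{\left(669 \right)} = \left(-4\right)^{2} - 24 = 16 - 24 = -8$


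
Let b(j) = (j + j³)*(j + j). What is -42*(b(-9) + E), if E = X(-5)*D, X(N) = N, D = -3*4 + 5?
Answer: -559398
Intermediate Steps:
D = -7 (D = -12 + 5 = -7)
E = 35 (E = -5*(-7) = 35)
b(j) = 2*j*(j + j³) (b(j) = (j + j³)*(2*j) = 2*j*(j + j³))
-42*(b(-9) + E) = -42*(2*(-9)²*(1 + (-9)²) + 35) = -42*(2*81*(1 + 81) + 35) = -42*(2*81*82 + 35) = -42*(13284 + 35) = -42*13319 = -559398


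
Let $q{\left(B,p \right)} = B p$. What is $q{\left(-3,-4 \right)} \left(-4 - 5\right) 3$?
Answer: $-324$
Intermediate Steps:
$q{\left(-3,-4 \right)} \left(-4 - 5\right) 3 = \left(-3\right) \left(-4\right) \left(-4 - 5\right) 3 = 12 \left(\left(-9\right) 3\right) = 12 \left(-27\right) = -324$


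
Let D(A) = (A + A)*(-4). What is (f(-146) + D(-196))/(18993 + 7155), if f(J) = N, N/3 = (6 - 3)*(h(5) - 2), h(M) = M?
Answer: 1595/26148 ≈ 0.060999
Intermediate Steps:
D(A) = -8*A (D(A) = (2*A)*(-4) = -8*A)
N = 27 (N = 3*((6 - 3)*(5 - 2)) = 3*(3*3) = 3*9 = 27)
f(J) = 27
(f(-146) + D(-196))/(18993 + 7155) = (27 - 8*(-196))/(18993 + 7155) = (27 + 1568)/26148 = 1595*(1/26148) = 1595/26148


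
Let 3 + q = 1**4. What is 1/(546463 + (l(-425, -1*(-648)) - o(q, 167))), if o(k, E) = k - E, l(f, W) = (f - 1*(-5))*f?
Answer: 1/725132 ≈ 1.3791e-6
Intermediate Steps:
q = -2 (q = -3 + 1**4 = -3 + 1 = -2)
l(f, W) = f*(5 + f) (l(f, W) = (f + 5)*f = (5 + f)*f = f*(5 + f))
1/(546463 + (l(-425, -1*(-648)) - o(q, 167))) = 1/(546463 + (-425*(5 - 425) - (-2 - 1*167))) = 1/(546463 + (-425*(-420) - (-2 - 167))) = 1/(546463 + (178500 - 1*(-169))) = 1/(546463 + (178500 + 169)) = 1/(546463 + 178669) = 1/725132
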